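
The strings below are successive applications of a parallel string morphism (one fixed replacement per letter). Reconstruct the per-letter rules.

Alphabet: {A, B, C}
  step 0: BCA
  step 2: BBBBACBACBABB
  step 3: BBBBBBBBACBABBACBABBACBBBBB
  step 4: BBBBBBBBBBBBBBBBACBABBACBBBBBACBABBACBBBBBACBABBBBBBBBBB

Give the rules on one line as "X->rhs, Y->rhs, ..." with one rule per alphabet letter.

  step 3 ⇒ step 4: BBBBBBBBACBABBACBABBACBBBBB ⇒ BB·BB·BB·BB·BB·BB·BB·BB·ACB·A·BB·ACB·BB·BB·ACB·A·BB·ACB·BB·BB·ACB·A·BB·BB·BB·BB·BB
    A ↦ ACB
    B ↦ BB
    C ↦ A

A->ACB, B->BB, C->A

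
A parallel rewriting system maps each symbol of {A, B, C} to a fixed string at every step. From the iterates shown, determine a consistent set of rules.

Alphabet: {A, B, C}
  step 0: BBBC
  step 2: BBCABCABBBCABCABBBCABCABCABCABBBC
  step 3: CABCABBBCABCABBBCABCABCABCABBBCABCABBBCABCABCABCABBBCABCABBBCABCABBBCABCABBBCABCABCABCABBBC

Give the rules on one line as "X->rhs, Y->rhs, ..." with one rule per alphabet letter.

A->AB, B->CAB, C->BBC

  step 2 ⇒ step 3: BBCABCABBBCABCABBBCABCABCABCABBBC ⇒ CAB·CAB·BBC·AB·CAB·BBC·AB·CAB·CAB·CAB·BBC·AB·CAB·BBC·AB·CAB·CAB·CAB·BBC·AB·CAB·BBC·AB·CAB·BBC·AB·CAB·BBC·AB·CAB·CAB·CAB·BBC
    A ↦ AB
    B ↦ CAB
    C ↦ BBC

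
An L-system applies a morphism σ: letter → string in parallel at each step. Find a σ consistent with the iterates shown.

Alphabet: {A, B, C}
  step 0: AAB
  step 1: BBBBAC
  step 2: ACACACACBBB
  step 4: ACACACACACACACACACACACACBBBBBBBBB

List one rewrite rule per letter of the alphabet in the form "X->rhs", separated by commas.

A->BB, B->AC, C->B

  step 1 ⇒ step 2: BBBBAC ⇒ AC·AC·AC·AC·BB·B
    A ↦ BB
    B ↦ AC
    C ↦ B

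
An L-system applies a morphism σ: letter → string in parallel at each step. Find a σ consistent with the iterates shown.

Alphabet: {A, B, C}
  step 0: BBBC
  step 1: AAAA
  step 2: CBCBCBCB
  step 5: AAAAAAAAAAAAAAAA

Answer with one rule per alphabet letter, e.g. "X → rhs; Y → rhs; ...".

A->CB, B->A, C->A

  step 1 ⇒ step 2: AAAA ⇒ CB·CB·CB·CB
    A ↦ CB
  step 0 ⇒ step 1: BBBC ⇒ A·A·A·A
    B ↦ A
  step 0 ⇒ step 1: BBBC ⇒ A·A·A·A
    C ↦ A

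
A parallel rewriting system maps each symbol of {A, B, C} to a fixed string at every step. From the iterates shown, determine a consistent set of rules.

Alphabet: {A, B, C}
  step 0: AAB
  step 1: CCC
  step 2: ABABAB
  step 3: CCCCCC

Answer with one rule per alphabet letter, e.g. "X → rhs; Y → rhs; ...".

  step 2 ⇒ step 3: ABABAB ⇒ C·C·C·C·C·C
    A ↦ C
    B ↦ C
  step 1 ⇒ step 2: CCC ⇒ AB·AB·AB
    C ↦ AB

A->C, B->C, C->AB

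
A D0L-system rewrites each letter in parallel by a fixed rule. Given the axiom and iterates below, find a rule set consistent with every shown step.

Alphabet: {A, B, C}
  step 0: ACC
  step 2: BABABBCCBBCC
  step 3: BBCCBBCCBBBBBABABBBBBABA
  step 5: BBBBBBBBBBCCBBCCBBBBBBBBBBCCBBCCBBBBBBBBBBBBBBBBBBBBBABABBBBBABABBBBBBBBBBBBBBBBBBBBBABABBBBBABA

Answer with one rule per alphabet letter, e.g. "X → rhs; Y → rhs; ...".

A->CC, B->BB, C->BA

  step 2 ⇒ step 3: BABABBCCBBCC ⇒ BB·CC·BB·CC·BB·BB·BA·BA·BB·BB·BA·BA
    A ↦ CC
    B ↦ BB
    C ↦ BA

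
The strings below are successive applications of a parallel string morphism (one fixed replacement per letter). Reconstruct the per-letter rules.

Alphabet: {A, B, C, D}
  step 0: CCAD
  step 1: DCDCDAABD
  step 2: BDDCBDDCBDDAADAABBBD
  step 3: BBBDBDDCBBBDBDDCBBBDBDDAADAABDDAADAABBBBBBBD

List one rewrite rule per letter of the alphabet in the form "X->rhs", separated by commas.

A->DAA, B->BB, C->DC, D->BD

  step 2 ⇒ step 3: BDDCBDDCBDDAADAABBBD ⇒ BB·BD·BD·DC·BB·BD·BD·DC·BB·BD·BD·DAA·DAA·BD·DAA·DAA·BB·BB·BB·BD
    A ↦ DAA
    B ↦ BB
    C ↦ DC
    D ↦ BD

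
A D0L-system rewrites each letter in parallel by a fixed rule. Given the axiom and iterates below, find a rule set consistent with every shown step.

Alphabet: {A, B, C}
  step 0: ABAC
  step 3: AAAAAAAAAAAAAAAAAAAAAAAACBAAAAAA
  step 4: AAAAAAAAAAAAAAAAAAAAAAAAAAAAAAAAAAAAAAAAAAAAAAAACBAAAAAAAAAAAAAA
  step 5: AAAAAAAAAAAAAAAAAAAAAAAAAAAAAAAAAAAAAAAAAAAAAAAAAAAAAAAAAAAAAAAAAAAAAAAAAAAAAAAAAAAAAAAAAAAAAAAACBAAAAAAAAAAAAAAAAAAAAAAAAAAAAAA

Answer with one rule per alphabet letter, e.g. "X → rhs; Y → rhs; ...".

A->AA, B->AA, C->CB

  step 4 ⇒ step 5: AAAAAAAAAAAAAAAAAAAAAAAAAAAAAAAAAAAAAAAAAAAAAAAACBAAAAAAAAAAAAAA ⇒ AA·AA·AA·AA·AA·AA·AA·AA·AA·AA·AA·AA·AA·AA·AA·AA·AA·AA·AA·AA·AA·AA·AA·AA·AA·AA·AA·AA·AA·AA·AA·AA·AA·AA·AA·AA·AA·AA·AA·AA·AA·AA·AA·AA·AA·AA·AA·AA·CB·AA·AA·AA·AA·AA·AA·AA·AA·AA·AA·AA·AA·AA·AA·AA
    A ↦ AA
    B ↦ AA
    C ↦ CB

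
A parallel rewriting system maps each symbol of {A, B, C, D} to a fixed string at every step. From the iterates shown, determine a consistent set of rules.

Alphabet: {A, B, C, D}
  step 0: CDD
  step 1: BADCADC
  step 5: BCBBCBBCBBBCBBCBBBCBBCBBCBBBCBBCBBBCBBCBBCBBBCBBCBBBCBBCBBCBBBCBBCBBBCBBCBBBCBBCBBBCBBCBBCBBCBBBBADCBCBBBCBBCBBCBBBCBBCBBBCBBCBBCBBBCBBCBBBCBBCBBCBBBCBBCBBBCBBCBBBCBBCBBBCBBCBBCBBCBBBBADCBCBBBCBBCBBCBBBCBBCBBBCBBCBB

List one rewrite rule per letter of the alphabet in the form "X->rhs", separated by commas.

A->BB, B->CBB, C->B, D->ADC

  step 0 ⇒ step 1: CDD ⇒ B·ADC·ADC
    C ↦ B
    D ↦ ADC
    A ↦ BB  (constrained at step 1)
    B ↦ CBB  (constrained at step 1)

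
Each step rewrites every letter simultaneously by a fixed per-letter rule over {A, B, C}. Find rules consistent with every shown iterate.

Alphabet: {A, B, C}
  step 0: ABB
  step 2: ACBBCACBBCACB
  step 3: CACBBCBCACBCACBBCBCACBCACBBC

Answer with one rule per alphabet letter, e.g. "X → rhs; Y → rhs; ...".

A->C, B->BC, C->ACB

  step 2 ⇒ step 3: ACBBCACBBCACB ⇒ C·ACB·BC·BC·ACB·C·ACB·BC·BC·ACB·C·ACB·BC
    A ↦ C
    B ↦ BC
    C ↦ ACB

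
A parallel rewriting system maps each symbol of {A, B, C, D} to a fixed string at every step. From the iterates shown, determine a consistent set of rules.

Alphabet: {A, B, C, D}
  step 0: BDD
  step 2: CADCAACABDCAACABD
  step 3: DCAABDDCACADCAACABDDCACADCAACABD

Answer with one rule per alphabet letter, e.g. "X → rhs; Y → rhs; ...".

  step 2 ⇒ step 3: CADCAACABDCAACABD ⇒ D·CA·ABD·D·CA·CA·D·CA·AC·ABD·D·CA·CA·D·CA·AC·ABD
    A ↦ CA
    B ↦ AC
    C ↦ D
    D ↦ ABD

A->CA, B->AC, C->D, D->ABD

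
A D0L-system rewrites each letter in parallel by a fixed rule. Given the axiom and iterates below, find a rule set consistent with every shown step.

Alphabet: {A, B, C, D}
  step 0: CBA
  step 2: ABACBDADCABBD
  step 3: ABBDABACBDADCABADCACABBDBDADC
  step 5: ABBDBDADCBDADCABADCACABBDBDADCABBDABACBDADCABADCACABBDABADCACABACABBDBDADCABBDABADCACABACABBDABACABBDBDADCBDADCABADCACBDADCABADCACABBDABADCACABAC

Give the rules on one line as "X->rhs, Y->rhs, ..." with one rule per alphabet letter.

A->AB, B->BD, C->AC, D->ADC

  step 2 ⇒ step 3: ABACBDADCABBD ⇒ AB·BD·AB·AC·BD·ADC·AB·ADC·AC·AB·BD·BD·ADC
    A ↦ AB
    B ↦ BD
    C ↦ AC
    D ↦ ADC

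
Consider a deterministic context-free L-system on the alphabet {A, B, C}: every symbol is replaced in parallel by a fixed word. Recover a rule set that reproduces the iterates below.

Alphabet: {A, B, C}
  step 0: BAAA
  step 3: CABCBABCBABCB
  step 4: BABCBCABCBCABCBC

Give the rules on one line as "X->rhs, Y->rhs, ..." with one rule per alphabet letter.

  step 3 ⇒ step 4: CABCBABCBABCB ⇒ B·AB·C·B·C·AB·C·B·C·AB·C·B·C
    A ↦ AB
    B ↦ C
    C ↦ B

A->AB, B->C, C->B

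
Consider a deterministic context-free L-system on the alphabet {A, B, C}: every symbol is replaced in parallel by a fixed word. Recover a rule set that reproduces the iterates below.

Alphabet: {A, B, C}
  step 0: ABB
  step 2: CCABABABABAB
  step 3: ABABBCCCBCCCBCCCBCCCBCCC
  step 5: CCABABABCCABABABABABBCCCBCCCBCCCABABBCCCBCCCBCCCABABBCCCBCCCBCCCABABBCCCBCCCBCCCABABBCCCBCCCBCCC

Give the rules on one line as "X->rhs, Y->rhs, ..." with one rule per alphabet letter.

A->BC, B->CC, C->AB

  step 2 ⇒ step 3: CCABABABABAB ⇒ AB·AB·BC·CC·BC·CC·BC·CC·BC·CC·BC·CC
    A ↦ BC
    B ↦ CC
    C ↦ AB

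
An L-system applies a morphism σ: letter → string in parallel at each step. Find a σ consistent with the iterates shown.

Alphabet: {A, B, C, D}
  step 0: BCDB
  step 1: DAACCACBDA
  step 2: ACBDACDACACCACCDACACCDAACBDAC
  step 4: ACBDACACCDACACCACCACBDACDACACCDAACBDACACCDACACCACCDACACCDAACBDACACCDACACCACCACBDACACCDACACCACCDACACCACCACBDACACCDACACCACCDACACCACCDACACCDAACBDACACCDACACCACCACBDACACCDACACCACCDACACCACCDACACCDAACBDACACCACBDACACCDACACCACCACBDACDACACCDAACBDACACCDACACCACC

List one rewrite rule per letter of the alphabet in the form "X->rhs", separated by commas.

A->DAC, B->DA, C->ACC, D->ACB

  step 1 ⇒ step 2: DAACCACBDA ⇒ ACB·DAC·DAC·ACC·ACC·DAC·ACC·DA·ACB·DAC
    A ↦ DAC
    B ↦ DA
    C ↦ ACC
    D ↦ ACB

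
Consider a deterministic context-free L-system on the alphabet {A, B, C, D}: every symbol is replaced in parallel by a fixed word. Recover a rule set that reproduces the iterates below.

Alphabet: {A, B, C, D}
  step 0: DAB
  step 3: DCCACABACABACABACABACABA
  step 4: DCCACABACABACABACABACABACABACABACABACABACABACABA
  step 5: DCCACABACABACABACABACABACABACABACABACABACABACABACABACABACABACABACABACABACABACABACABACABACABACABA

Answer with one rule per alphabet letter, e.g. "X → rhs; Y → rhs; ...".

A->BA, B->CA, C->CA, D->DC

  step 4 ⇒ step 5: DCCACABACABACABACABACABACABACABACABACABACABACABA ⇒ DC·CA·CA·BA·CA·BA·CA·BA·CA·BA·CA·BA·CA·BA·CA·BA·CA·BA·CA·BA·CA·BA·CA·BA·CA·BA·CA·BA·CA·BA·CA·BA·CA·BA·CA·BA·CA·BA·CA·BA·CA·BA·CA·BA·CA·BA·CA·BA
    A ↦ BA
    B ↦ CA
    C ↦ CA
    D ↦ DC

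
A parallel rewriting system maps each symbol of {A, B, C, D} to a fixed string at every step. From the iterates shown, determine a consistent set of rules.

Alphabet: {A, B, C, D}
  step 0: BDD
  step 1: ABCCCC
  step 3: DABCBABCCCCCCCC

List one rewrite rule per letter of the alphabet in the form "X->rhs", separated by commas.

  step 0 ⇒ step 1: BDD ⇒ AB·CC·CC
    B ↦ AB
    D ↦ CC
    A ↦ CB  (constrained at step 1)
    C ↦ D  (constrained at step 1)

A->CB, B->AB, C->D, D->CC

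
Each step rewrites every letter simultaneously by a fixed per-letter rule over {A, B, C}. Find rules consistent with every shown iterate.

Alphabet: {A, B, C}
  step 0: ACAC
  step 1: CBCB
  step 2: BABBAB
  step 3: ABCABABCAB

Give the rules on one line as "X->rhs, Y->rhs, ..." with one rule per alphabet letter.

  step 2 ⇒ step 3: BABBAB ⇒ AB·C·AB·AB·C·AB
    A ↦ C
    B ↦ AB
  step 0 ⇒ step 1: ACAC ⇒ C·B·C·B
    C ↦ B

A->C, B->AB, C->B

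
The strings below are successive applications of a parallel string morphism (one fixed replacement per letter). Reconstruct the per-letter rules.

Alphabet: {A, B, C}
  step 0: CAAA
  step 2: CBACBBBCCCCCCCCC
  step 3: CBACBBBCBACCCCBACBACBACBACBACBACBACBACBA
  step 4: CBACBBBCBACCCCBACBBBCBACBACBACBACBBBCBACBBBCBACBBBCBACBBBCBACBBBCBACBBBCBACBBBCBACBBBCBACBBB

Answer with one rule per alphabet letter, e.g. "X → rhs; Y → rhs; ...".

  step 3 ⇒ step 4: CBACBBBCBACCCCBACBACBACBACBACBACBACBACBA ⇒ CBA·C·BBB·CBA·C·C·C·CBA·C·BBB·CBA·CBA·CBA·CBA·C·BBB·CBA·C·BBB·CBA·C·BBB·CBA·C·BBB·CBA·C·BBB·CBA·C·BBB·CBA·C·BBB·CBA·C·BBB·CBA·C·BBB
    A ↦ BBB
    B ↦ C
    C ↦ CBA

A->BBB, B->C, C->CBA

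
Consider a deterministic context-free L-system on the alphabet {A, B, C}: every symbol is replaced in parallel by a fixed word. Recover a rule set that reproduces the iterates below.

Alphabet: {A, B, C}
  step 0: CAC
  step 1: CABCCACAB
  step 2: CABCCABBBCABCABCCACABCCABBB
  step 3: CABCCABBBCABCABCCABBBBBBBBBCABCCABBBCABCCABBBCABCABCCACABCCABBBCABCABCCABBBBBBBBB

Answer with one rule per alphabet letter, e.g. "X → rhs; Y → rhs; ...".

A->CCA, B->BBB, C->CAB

  step 2 ⇒ step 3: CABCCABBBCABCABCCACABCCABBB ⇒ CAB·CCA·BBB·CAB·CAB·CCA·BBB·BBB·BBB·CAB·CCA·BBB·CAB·CCA·BBB·CAB·CAB·CCA·CAB·CCA·BBB·CAB·CAB·CCA·BBB·BBB·BBB
    A ↦ CCA
    B ↦ BBB
    C ↦ CAB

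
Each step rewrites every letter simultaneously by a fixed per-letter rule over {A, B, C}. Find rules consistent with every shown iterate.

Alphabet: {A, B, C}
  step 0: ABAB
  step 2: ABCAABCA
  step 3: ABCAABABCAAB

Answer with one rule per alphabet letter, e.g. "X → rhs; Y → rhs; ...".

  step 2 ⇒ step 3: ABCAABCA ⇒ AB·C·A·AB·AB·C·A·AB
    A ↦ AB
    B ↦ C
    C ↦ A

A->AB, B->C, C->A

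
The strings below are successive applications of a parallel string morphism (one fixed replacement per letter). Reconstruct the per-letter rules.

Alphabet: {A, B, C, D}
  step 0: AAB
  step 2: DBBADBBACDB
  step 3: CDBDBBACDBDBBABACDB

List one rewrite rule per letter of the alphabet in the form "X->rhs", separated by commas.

  step 2 ⇒ step 3: DBBADBBACDB ⇒ C·DB·DB·BA·C·DB·DB·BA·BA·C·DB
    A ↦ BA
    B ↦ DB
    C ↦ BA
    D ↦ C

A->BA, B->DB, C->BA, D->C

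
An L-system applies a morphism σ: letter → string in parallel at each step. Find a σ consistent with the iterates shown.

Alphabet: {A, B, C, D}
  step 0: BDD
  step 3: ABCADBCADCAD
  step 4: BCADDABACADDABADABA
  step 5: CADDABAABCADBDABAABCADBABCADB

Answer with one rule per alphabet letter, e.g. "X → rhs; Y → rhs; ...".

  step 4 ⇒ step 5: BCADDABACADDABADABA ⇒ CAD·DA·B·A·A·B·CAD·B·DA·B·A·A·B·CAD·B·A·B·CAD·B
    A ↦ B
    B ↦ CAD
    C ↦ DA
    D ↦ A

A->B, B->CAD, C->DA, D->A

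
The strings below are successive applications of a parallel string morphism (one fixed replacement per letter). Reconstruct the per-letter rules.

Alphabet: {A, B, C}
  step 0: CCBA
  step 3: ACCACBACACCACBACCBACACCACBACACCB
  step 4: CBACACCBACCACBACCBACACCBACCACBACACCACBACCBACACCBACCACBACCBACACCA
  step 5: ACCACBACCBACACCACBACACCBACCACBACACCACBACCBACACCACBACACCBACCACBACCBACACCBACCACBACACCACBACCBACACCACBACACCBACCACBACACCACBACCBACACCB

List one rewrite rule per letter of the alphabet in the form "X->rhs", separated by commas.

A->CB, B->CA, C->AC

  step 4 ⇒ step 5: CBACACCBACCACBACCBACACCBACCACBACACCACBACCBACACCBACCACBACCBACACCA ⇒ AC·CA·CB·AC·CB·AC·AC·CA·CB·AC·AC·CB·AC·CA·CB·AC·AC·CA·CB·AC·CB·AC·AC·CA·CB·AC·AC·CB·AC·CA·CB·AC·CB·AC·AC·CB·AC·CA·CB·AC·AC·CA·CB·AC·CB·AC·AC·CA·CB·AC·AC·CB·AC·CA·CB·AC·AC·CA·CB·AC·CB·AC·AC·CB
    A ↦ CB
    B ↦ CA
    C ↦ AC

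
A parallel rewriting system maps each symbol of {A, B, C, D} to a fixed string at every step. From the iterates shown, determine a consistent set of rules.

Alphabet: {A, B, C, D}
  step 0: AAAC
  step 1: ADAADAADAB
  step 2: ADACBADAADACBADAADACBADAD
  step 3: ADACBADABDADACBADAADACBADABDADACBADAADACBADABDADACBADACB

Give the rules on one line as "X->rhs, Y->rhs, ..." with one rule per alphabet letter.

A->ADA, B->D, C->B, D->CB

  step 2 ⇒ step 3: ADACBADAADACBADAADACBADAD ⇒ ADA·CB·ADA·B·D·ADA·CB·ADA·ADA·CB·ADA·B·D·ADA·CB·ADA·ADA·CB·ADA·B·D·ADA·CB·ADA·CB
    A ↦ ADA
    B ↦ D
    C ↦ B
    D ↦ CB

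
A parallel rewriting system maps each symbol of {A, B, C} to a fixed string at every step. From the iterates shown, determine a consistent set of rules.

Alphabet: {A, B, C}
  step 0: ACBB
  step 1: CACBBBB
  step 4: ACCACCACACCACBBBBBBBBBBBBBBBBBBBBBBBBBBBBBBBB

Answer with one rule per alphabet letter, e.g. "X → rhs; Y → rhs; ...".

  step 0 ⇒ step 1: ACBB ⇒ C·AC·BB·BB
    A ↦ C
    B ↦ BB
    C ↦ AC

A->C, B->BB, C->AC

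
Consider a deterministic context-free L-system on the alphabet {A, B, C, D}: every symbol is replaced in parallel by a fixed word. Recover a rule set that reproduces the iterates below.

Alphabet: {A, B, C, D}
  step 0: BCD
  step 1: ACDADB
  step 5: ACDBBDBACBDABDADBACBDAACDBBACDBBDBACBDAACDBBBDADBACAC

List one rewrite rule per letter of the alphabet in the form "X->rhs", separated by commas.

A->B, B->AC, C->DA, D->DB

  step 0 ⇒ step 1: BCD ⇒ AC·DA·DB
    B ↦ AC
    C ↦ DA
    D ↦ DB
    A ↦ B  (constrained at step 1)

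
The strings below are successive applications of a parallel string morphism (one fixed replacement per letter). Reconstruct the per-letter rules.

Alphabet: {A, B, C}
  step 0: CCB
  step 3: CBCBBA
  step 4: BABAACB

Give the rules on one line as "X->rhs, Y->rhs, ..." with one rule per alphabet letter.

  step 3 ⇒ step 4: CBCBBA ⇒ B·A·B·A·A·CB
    A ↦ CB
    B ↦ A
    C ↦ B

A->CB, B->A, C->B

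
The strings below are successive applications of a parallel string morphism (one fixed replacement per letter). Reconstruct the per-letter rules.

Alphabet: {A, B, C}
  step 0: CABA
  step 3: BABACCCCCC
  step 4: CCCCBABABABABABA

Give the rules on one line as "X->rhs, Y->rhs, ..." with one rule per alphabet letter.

  step 3 ⇒ step 4: BABACCCCCC ⇒ C·C·C·C·BA·BA·BA·BA·BA·BA
    A ↦ C
    B ↦ C
    C ↦ BA

A->C, B->C, C->BA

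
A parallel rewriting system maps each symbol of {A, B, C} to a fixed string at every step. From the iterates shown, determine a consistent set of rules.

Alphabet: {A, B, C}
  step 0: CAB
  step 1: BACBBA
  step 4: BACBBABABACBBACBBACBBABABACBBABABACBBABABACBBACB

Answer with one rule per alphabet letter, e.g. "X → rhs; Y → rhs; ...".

A->CB, B->BA, C->BA

  step 0 ⇒ step 1: CAB ⇒ BA·CB·BA
    A ↦ CB
    B ↦ BA
    C ↦ BA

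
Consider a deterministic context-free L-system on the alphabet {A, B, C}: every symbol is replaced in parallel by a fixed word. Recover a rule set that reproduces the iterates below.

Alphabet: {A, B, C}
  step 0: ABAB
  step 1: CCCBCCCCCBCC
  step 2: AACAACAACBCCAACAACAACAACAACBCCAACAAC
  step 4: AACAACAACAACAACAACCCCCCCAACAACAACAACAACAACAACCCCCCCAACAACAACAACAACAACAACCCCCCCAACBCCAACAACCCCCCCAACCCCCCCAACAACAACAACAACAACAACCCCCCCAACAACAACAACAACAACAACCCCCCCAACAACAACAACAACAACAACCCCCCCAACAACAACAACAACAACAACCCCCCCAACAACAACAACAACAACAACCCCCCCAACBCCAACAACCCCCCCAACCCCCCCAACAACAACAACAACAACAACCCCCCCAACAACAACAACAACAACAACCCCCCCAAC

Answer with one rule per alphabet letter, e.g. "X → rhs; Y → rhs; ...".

A->CCC, B->BCC, C->AAC

  step 1 ⇒ step 2: CCCBCCCCCBCC ⇒ AAC·AAC·AAC·BCC·AAC·AAC·AAC·AAC·AAC·BCC·AAC·AAC
    B ↦ BCC
    C ↦ AAC
  step 0 ⇒ step 1: ABAB ⇒ CCC·BCC·CCC·BCC
    A ↦ CCC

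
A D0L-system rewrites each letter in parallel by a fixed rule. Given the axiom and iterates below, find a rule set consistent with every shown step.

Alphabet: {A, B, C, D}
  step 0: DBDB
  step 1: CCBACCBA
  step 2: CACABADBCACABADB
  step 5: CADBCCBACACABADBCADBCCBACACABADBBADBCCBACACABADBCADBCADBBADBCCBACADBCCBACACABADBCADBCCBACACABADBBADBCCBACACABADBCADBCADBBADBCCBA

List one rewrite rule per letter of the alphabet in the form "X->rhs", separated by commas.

A->DB, B->BA, C->CA, D->CC

  step 1 ⇒ step 2: CCBACCBA ⇒ CA·CA·BA·DB·CA·CA·BA·DB
    A ↦ DB
    B ↦ BA
    C ↦ CA
  step 0 ⇒ step 1: DBDB ⇒ CC·BA·CC·BA
    D ↦ CC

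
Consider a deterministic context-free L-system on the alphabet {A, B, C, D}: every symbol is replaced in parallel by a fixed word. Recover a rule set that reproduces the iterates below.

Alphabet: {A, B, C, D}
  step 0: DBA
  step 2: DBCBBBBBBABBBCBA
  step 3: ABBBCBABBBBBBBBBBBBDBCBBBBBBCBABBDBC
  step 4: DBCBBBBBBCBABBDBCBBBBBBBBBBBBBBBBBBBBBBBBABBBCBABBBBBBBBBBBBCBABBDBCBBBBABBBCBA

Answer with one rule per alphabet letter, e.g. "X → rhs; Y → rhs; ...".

  step 3 ⇒ step 4: ABBBCBABBBBBBBBBBBBDBCBBBBBBCBABBDBC ⇒ DBC·BB·BB·BB·CBA·BB·DBC·BB·BB·BB·BB·BB·BB·BB·BB·BB·BB·BB·BB·AB·BB·CBA·BB·BB·BB·BB·BB·BB·CBA·BB·DBC·BB·BB·AB·BB·CBA
    A ↦ DBC
    B ↦ BB
    C ↦ CBA
    D ↦ AB

A->DBC, B->BB, C->CBA, D->AB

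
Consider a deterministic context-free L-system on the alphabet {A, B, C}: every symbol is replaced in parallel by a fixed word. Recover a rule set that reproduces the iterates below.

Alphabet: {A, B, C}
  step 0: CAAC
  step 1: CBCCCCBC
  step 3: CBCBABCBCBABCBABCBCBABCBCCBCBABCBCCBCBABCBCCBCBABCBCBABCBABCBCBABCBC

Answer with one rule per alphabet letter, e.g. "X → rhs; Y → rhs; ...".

  step 0 ⇒ step 1: CAAC ⇒ CBC·C·C·CBC
    A ↦ C
    C ↦ CBC
    B ↦ BAB  (constrained at step 1)

A->C, B->BAB, C->CBC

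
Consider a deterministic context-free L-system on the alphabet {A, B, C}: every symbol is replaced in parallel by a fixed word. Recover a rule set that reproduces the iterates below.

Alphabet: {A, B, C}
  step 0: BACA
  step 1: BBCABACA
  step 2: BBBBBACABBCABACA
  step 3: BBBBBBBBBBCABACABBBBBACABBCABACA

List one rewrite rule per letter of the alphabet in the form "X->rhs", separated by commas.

  step 2 ⇒ step 3: BBBBBACABBCABACA ⇒ BB·BB·BB·BB·BB·CA·BA·CA·BB·BB·BA·CA·BB·CA·BA·CA
    A ↦ CA
    B ↦ BB
    C ↦ BA

A->CA, B->BB, C->BA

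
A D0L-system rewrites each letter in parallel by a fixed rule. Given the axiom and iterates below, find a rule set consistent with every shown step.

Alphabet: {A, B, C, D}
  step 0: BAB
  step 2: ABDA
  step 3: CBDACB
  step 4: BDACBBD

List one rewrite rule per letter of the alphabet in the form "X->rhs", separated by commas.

A->CB, B->D, C->B, D->A

  step 3 ⇒ step 4: CBDACB ⇒ B·D·A·CB·B·D
    A ↦ CB
    B ↦ D
    C ↦ B
    D ↦ A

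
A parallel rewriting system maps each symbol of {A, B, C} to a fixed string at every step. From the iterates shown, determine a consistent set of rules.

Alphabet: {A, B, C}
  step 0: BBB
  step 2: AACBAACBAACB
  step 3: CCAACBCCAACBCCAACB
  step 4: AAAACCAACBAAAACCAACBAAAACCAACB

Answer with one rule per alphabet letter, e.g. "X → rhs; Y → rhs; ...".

  step 3 ⇒ step 4: CCAACBCCAACBCCAACB ⇒ AA·AA·C·C·AA·CB·AA·AA·C·C·AA·CB·AA·AA·C·C·AA·CB
    A ↦ C
    B ↦ CB
    C ↦ AA

A->C, B->CB, C->AA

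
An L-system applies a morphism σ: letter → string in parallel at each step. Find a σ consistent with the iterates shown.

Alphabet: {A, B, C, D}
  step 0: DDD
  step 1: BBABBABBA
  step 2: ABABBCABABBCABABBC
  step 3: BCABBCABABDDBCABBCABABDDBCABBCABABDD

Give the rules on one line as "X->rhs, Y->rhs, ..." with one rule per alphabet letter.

A->BC, B->AB, C->DD, D->BBA

  step 2 ⇒ step 3: ABABBCABABBCABABBC ⇒ BC·AB·BC·AB·AB·DD·BC·AB·BC·AB·AB·DD·BC·AB·BC·AB·AB·DD
    A ↦ BC
    B ↦ AB
    C ↦ DD
  step 0 ⇒ step 1: DDD ⇒ BBA·BBA·BBA
    D ↦ BBA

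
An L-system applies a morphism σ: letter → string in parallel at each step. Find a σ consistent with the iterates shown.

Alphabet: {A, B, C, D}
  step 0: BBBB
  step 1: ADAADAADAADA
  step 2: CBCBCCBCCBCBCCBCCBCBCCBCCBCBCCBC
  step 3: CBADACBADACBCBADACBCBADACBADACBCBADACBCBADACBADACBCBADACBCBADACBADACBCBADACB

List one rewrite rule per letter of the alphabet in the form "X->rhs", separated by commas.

  step 2 ⇒ step 3: CBCBCCBCCBCBCCBCCBCBCCBCCBCBCCBC ⇒ CB·ADA·CB·ADA·CB·CB·ADA·CB·CB·ADA·CB·ADA·CB·CB·ADA·CB·CB·ADA·CB·ADA·CB·CB·ADA·CB·CB·ADA·CB·ADA·CB·CB·ADA·CB
    B ↦ ADA
    C ↦ CB
  step 1 ⇒ step 2: ADAADAADAADA ⇒ CBC·BC·CBC·CBC·BC·CBC·CBC·BC·CBC·CBC·BC·CBC
    A ↦ CBC
  step 1 ⇒ step 2: ADAADAADAADA ⇒ CBC·BC·CBC·CBC·BC·CBC·CBC·BC·CBC·CBC·BC·CBC
    D ↦ BC

A->CBC, B->ADA, C->CB, D->BC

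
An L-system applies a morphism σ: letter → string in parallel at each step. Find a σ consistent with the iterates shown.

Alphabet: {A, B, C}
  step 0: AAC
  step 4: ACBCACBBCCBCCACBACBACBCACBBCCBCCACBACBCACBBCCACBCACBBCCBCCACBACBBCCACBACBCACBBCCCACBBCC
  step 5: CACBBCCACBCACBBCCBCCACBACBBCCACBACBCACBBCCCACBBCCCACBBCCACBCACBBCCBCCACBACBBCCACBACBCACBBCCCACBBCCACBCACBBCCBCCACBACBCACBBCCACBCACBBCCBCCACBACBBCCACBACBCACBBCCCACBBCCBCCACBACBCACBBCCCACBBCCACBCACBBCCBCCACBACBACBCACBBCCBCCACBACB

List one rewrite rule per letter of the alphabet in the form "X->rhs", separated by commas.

  step 4 ⇒ step 5: ACBCACBBCCBCCACBACBACBCACBBCCBCCACBACBCACBBCCACBCACBBCCBCCACBACBBCCACBACBCACBBCCCACBBCC ⇒ C·ACB·BCC·ACB·C·ACB·BCC·BCC·ACB·ACB·BCC·ACB·ACB·C·ACB·BCC·C·ACB·BCC·C·ACB·BCC·ACB·C·ACB·BCC·BCC·ACB·ACB·BCC·ACB·ACB·C·ACB·BCC·C·ACB·BCC·ACB·C·ACB·BCC·BCC·ACB·ACB·C·ACB·BCC·ACB·C·ACB·BCC·BCC·ACB·ACB·BCC·ACB·ACB·C·ACB·BCC·C·ACB·BCC·BCC·ACB·ACB·C·ACB·BCC·C·ACB·BCC·ACB·C·ACB·BCC·BCC·ACB·ACB·ACB·C·ACB·BCC·BCC·ACB·ACB
    A ↦ C
    B ↦ BCC
    C ↦ ACB

A->C, B->BCC, C->ACB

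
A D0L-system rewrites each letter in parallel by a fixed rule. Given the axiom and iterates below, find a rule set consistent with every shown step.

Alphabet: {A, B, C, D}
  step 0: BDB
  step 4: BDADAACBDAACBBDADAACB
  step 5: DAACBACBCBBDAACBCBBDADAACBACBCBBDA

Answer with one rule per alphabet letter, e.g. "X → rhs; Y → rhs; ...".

A->CB, B->DA, C->B, D->A

  step 4 ⇒ step 5: BDADAACBDAACBBDADAACB ⇒ DA·A·CB·A·CB·CB·B·DA·A·CB·CB·B·DA·DA·A·CB·A·CB·CB·B·DA
    A ↦ CB
    B ↦ DA
    C ↦ B
    D ↦ A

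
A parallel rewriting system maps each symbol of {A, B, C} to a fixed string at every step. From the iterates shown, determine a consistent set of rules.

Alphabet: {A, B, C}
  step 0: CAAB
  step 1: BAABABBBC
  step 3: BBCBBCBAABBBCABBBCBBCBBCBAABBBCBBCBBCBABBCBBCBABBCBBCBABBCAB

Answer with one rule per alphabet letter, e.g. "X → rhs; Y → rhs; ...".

  step 0 ⇒ step 1: CAAB ⇒ BA·AB·AB·BBC
    A ↦ AB
    B ↦ BBC
    C ↦ BA

A->AB, B->BBC, C->BA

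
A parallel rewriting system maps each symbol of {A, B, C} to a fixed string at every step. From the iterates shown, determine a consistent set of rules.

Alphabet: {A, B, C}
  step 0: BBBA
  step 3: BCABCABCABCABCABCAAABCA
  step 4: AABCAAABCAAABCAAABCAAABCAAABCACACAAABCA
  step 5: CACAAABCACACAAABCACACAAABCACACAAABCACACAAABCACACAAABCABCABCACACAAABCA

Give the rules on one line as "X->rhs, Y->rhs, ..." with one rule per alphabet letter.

A->CA, B->AA, C->B

  step 4 ⇒ step 5: AABCAAABCAAABCAAABCAAABCAAABCACACAAABCA ⇒ CA·CA·AA·B·CA·CA·CA·AA·B·CA·CA·CA·AA·B·CA·CA·CA·AA·B·CA·CA·CA·AA·B·CA·CA·CA·AA·B·CA·B·CA·B·CA·CA·CA·AA·B·CA
    A ↦ CA
    B ↦ AA
    C ↦ B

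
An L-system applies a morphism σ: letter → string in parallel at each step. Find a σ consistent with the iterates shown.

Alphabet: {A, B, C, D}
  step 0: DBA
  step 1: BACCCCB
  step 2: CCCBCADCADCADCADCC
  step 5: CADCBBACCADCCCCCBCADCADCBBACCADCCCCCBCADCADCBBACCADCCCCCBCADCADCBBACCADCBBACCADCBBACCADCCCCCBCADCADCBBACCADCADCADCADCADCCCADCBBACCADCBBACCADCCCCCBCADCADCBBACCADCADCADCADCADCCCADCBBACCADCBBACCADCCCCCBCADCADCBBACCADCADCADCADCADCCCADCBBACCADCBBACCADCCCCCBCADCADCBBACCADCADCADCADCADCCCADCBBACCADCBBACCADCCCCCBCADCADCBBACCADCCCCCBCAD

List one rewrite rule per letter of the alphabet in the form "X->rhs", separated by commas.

A->CB, B->CC, C->CAD, D->BAC

  step 1 ⇒ step 2: BACCCCB ⇒ CC·CB·CAD·CAD·CAD·CAD·CC
    A ↦ CB
    B ↦ CC
    C ↦ CAD
  step 0 ⇒ step 1: DBA ⇒ BAC·CC·CB
    D ↦ BAC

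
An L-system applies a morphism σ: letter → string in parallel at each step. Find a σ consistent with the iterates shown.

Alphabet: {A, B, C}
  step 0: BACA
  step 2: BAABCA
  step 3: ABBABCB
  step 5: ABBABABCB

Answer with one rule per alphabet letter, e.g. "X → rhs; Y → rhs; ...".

A->B, B->A, C->BC

  step 2 ⇒ step 3: BAABCA ⇒ A·B·B·A·BC·B
    A ↦ B
    B ↦ A
    C ↦ BC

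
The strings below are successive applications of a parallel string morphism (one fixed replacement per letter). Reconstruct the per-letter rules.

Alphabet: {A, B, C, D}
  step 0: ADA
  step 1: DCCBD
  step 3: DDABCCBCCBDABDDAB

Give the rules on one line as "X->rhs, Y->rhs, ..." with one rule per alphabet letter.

  step 0 ⇒ step 1: ADA ⇒ D·CCB·D
    A ↦ D
    D ↦ CCB
    B ↦ AB  (constrained at step 1)
    C ↦ D  (constrained at step 1)

A->D, B->AB, C->D, D->CCB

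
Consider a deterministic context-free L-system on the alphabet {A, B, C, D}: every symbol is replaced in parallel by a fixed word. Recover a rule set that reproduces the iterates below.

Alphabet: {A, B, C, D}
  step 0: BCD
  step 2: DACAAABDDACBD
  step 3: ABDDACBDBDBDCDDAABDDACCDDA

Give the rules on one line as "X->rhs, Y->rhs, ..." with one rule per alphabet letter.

  step 2 ⇒ step 3: DACAAABDDACBD ⇒ A·BD·DAC·BD·BD·BD·CDD·A·A·BD·DAC·CDD·A
    A ↦ BD
    B ↦ CDD
    C ↦ DAC
    D ↦ A

A->BD, B->CDD, C->DAC, D->A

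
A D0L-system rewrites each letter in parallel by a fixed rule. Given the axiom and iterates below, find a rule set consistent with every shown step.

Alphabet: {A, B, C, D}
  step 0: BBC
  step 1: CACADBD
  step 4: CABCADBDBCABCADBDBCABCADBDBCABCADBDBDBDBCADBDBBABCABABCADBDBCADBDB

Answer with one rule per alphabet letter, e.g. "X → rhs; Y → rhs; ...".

  step 0 ⇒ step 1: BBC ⇒ CA·CA·DBD
    B ↦ CA
    C ↦ DBD
    A ↦ B  (constrained at step 1)
    D ↦ BAB  (constrained at step 1)

A->B, B->CA, C->DBD, D->BAB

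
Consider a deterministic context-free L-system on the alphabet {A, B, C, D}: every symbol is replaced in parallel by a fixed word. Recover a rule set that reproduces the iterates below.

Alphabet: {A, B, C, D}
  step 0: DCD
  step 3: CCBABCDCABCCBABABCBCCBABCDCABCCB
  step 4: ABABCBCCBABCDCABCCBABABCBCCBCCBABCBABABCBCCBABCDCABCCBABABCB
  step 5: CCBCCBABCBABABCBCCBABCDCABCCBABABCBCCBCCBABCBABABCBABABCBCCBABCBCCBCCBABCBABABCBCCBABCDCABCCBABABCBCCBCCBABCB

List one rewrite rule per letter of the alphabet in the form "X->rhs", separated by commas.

  step 4 ⇒ step 5: ABABCBCCBABCDCABCCBABABCBCCBCCBABCBABABCBCCBABCDCABCCBABABCB ⇒ C·CB·C·CB·AB·CB·AB·AB·CB·C·CB·AB·CDC·AB·C·CB·AB·AB·CB·C·CB·C·CB·AB·CB·AB·AB·CB·AB·AB·CB·C·CB·AB·CB·C·CB·C·CB·AB·CB·AB·AB·CB·C·CB·AB·CDC·AB·C·CB·AB·AB·CB·C·CB·C·CB·AB·CB
    A ↦ C
    B ↦ CB
    C ↦ AB
    D ↦ CDC

A->C, B->CB, C->AB, D->CDC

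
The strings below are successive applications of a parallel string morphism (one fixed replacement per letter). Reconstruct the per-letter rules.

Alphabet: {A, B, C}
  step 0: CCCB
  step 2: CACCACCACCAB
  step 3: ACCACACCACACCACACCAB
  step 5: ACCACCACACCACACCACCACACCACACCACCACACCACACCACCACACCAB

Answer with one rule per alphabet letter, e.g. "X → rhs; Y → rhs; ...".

  step 2 ⇒ step 3: CACCACCACCAB ⇒ AC·C·AC·AC·C·AC·AC·C·AC·AC·C·AB
    A ↦ C
    B ↦ AB
    C ↦ AC

A->C, B->AB, C->AC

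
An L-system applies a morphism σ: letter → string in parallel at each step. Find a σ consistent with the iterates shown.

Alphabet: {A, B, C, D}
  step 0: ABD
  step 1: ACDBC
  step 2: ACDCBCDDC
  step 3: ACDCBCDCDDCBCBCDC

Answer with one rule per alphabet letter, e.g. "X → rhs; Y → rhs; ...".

A->AC, B->D, C->DC, D->BC

  step 2 ⇒ step 3: ACDCBCDDC ⇒ AC·DC·BC·DC·D·DC·BC·BC·DC
    A ↦ AC
    B ↦ D
    C ↦ DC
    D ↦ BC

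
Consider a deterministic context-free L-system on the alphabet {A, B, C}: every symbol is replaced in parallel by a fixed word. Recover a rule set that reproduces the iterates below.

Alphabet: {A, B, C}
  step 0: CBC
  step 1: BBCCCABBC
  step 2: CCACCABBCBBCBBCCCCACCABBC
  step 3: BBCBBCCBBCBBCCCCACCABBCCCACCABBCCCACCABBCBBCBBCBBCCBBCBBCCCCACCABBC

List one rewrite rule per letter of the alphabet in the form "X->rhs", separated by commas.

  step 2 ⇒ step 3: CCACCABBCBBCBBCCCCACCABBC ⇒ BBC·BBC·C·BBC·BBC·C·CCA·CCA·BBC·CCA·CCA·BBC·CCA·CCA·BBC·BBC·BBC·BBC·C·BBC·BBC·C·CCA·CCA·BBC
    A ↦ C
    B ↦ CCA
    C ↦ BBC

A->C, B->CCA, C->BBC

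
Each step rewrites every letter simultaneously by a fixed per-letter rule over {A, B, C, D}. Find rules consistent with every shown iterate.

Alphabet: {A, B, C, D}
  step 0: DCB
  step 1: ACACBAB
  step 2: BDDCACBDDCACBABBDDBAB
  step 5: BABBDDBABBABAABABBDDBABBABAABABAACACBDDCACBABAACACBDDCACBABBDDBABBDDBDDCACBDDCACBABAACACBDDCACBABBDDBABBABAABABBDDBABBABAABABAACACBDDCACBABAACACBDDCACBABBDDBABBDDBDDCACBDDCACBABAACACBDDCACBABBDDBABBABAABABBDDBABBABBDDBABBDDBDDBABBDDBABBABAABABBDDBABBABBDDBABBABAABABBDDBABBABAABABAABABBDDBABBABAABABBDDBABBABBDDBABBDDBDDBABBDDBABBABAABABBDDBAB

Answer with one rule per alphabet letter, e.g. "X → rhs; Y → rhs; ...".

  step 1 ⇒ step 2: ACACBAB ⇒ BDD·CAC·BDD·CAC·BAB·BDD·BAB
    A ↦ BDD
    B ↦ BAB
    C ↦ CAC
  step 0 ⇒ step 1: DCB ⇒ A·CAC·BAB
    D ↦ A

A->BDD, B->BAB, C->CAC, D->A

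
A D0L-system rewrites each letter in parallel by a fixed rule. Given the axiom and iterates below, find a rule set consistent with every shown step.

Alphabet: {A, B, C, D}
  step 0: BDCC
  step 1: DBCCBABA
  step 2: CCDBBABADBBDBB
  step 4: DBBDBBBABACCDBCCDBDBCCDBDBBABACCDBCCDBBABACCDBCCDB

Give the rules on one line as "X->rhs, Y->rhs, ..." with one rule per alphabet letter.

A->B, B->DB, C->BA, D->CC

  step 1 ⇒ step 2: DBCCBABA ⇒ CC·DB·BA·BA·DB·B·DB·B
    A ↦ B
    B ↦ DB
    C ↦ BA
    D ↦ CC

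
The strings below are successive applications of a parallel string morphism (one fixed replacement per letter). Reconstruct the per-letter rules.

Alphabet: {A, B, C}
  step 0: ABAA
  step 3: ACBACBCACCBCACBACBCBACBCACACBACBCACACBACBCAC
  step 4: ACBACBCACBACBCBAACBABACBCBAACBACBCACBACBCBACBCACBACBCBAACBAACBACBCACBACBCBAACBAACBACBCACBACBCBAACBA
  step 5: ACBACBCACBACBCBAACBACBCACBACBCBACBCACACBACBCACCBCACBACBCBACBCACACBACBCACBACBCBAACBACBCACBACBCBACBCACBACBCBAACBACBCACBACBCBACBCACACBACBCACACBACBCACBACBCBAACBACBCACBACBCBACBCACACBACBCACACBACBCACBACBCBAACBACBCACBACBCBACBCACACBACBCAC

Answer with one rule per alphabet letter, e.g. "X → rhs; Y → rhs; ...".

A->AC, B->CBC, C->BA

  step 4 ⇒ step 5: ACBACBCACBACBCBAACBABACBCBAACBACBCACBACBCBACBCACBACBCBAACBAACBACBCACBACBCBAACBAACBACBCACBACBCBAACBA ⇒ AC·BA·CBC·AC·BA·CBC·BA·AC·BA·CBC·AC·BA·CBC·BA·CBC·AC·AC·BA·CBC·AC·CBC·AC·BA·CBC·BA·CBC·AC·AC·BA·CBC·AC·BA·CBC·BA·AC·BA·CBC·AC·BA·CBC·BA·CBC·AC·BA·CBC·BA·AC·BA·CBC·AC·BA·CBC·BA·CBC·AC·AC·BA·CBC·AC·AC·BA·CBC·AC·BA·CBC·BA·AC·BA·CBC·AC·BA·CBC·BA·CBC·AC·AC·BA·CBC·AC·AC·BA·CBC·AC·BA·CBC·BA·AC·BA·CBC·AC·BA·CBC·BA·CBC·AC·AC·BA·CBC·AC
    A ↦ AC
    B ↦ CBC
    C ↦ BA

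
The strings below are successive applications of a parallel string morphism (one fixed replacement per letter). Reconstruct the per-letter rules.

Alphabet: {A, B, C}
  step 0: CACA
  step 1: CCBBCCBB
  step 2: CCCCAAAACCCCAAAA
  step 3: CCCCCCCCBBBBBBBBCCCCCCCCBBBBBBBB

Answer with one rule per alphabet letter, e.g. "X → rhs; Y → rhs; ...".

A->BB, B->AA, C->CC

  step 2 ⇒ step 3: CCCCAAAACCCCAAAA ⇒ CC·CC·CC·CC·BB·BB·BB·BB·CC·CC·CC·CC·BB·BB·BB·BB
    A ↦ BB
    C ↦ CC
  step 1 ⇒ step 2: CCBBCCBB ⇒ CC·CC·AA·AA·CC·CC·AA·AA
    B ↦ AA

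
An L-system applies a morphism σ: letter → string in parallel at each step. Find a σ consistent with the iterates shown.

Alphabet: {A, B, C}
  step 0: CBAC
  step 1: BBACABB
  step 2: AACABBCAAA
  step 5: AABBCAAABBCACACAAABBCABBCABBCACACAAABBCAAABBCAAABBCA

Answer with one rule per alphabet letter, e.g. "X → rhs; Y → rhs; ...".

  step 1 ⇒ step 2: BBACABB ⇒ A·A·CA·BB·CA·A·A
    A ↦ CA
    B ↦ A
    C ↦ BB

A->CA, B->A, C->BB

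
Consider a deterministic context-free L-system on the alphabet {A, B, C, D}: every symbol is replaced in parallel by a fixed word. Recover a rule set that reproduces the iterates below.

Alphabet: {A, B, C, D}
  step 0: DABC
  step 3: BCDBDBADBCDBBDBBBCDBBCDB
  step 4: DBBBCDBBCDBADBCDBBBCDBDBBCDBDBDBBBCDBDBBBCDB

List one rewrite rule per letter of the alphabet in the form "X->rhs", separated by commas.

  step 3 ⇒ step 4: BCDBDBADBCDBBDBBBCDBBCDB ⇒ DB·B·BC·DB·BC·DB·AD·BC·DB·B·BC·DB·DB·BC·DB·DB·DB·B·BC·DB·DB·B·BC·DB
    A ↦ AD
    B ↦ DB
    C ↦ B
    D ↦ BC

A->AD, B->DB, C->B, D->BC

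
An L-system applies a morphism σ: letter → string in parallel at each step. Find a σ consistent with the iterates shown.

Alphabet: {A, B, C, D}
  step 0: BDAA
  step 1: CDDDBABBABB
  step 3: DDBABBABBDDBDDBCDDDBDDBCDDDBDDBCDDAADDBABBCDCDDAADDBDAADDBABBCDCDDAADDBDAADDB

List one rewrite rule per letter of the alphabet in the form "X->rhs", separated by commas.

A->ABB, B->CD, C->DAA, D->DDB

  step 0 ⇒ step 1: BDAA ⇒ CD·DDB·ABB·ABB
    A ↦ ABB
    B ↦ CD
    D ↦ DDB
    C ↦ DAA  (constrained at step 1)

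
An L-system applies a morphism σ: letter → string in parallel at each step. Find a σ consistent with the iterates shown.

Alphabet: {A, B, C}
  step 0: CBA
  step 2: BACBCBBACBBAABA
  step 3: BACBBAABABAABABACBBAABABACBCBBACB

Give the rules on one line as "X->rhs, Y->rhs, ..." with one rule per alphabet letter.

A->CB, B->BA, C->BAA

  step 2 ⇒ step 3: BACBCBBACBBAABA ⇒ BA·CB·BAA·BA·BAA·BA·BA·CB·BAA·BA·BA·CB·CB·BA·CB
    A ↦ CB
    B ↦ BA
    C ↦ BAA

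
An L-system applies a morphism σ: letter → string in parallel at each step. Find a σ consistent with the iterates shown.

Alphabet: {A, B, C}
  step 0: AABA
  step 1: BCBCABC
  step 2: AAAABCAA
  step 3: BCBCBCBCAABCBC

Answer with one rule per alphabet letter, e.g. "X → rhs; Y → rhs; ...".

  step 2 ⇒ step 3: AAAABCAA ⇒ BC·BC·BC·BC·A·A·BC·BC
    A ↦ BC
    B ↦ A
    C ↦ A

A->BC, B->A, C->A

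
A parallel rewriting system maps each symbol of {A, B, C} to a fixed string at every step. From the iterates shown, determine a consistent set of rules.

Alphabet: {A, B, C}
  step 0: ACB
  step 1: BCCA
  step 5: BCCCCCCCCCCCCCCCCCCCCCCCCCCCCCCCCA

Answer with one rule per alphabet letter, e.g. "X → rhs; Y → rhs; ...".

  step 0 ⇒ step 1: ACB ⇒ B·CC·A
    A ↦ B
    B ↦ A
    C ↦ CC

A->B, B->A, C->CC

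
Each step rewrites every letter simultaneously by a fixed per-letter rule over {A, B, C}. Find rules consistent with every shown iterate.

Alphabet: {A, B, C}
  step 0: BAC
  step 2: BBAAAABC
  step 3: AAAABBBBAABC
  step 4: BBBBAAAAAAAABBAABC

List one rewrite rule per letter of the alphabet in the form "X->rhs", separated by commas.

A->B, B->AA, C->BC

  step 3 ⇒ step 4: AAAABBBBAABC ⇒ B·B·B·B·AA·AA·AA·AA·B·B·AA·BC
    A ↦ B
    B ↦ AA
    C ↦ BC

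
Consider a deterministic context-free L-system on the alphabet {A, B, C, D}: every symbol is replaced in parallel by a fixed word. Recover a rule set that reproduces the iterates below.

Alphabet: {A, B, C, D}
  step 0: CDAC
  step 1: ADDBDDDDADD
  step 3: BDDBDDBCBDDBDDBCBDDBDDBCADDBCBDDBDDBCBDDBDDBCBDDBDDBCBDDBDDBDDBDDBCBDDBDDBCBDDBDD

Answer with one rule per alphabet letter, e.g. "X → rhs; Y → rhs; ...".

A->DD, B->BC, C->ADD, D->BDD

  step 0 ⇒ step 1: CDAC ⇒ ADD·BDD·DD·ADD
    A ↦ DD
    C ↦ ADD
    D ↦ BDD
    B ↦ BC  (constrained at step 1)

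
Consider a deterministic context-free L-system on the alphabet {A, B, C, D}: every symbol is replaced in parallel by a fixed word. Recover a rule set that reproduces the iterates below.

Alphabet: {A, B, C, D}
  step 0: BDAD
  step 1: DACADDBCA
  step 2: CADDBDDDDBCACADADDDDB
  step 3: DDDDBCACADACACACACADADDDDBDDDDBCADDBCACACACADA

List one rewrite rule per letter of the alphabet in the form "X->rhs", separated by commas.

  step 2 ⇒ step 3: CADDBDDDDBCACADADDDDB ⇒ DD·DDB·CA·CA·DA·CA·CA·CA·CA·DA·DD·DDB·DD·DDB·CA·DDB·CA·CA·CA·CA·DA
    A ↦ DDB
    B ↦ DA
    C ↦ DD
    D ↦ CA

A->DDB, B->DA, C->DD, D->CA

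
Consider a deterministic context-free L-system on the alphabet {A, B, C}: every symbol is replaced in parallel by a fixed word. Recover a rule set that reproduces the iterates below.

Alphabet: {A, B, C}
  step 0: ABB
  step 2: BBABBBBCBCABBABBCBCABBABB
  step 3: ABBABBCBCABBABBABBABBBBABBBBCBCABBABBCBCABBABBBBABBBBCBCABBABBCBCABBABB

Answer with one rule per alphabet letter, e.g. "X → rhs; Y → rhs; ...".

A->CBC, B->ABB, C->BB

  step 2 ⇒ step 3: BBABBBBCBCABBABBCBCABBABB ⇒ ABB·ABB·CBC·ABB·ABB·ABB·ABB·BB·ABB·BB·CBC·ABB·ABB·CBC·ABB·ABB·BB·ABB·BB·CBC·ABB·ABB·CBC·ABB·ABB
    A ↦ CBC
    B ↦ ABB
    C ↦ BB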